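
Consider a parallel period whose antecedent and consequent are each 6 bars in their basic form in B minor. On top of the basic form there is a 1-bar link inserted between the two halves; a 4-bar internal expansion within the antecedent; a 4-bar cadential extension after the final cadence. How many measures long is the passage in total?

21 measures

Basic parallel period: 6 + 6 = 12 bars.
12 (basic form) + 1 (link) + 4 (internal expansion) + 4 (cadential extension) = 21.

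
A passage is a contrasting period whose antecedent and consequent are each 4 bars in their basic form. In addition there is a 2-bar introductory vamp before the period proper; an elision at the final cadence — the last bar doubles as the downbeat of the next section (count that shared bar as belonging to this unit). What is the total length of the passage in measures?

Basic contrasting period: 4 + 4 = 8 bars.
8 (basic form) + 2 (introduction) = 10.
The elision shares a bar with the next section but does not change this unit's count.

10 measures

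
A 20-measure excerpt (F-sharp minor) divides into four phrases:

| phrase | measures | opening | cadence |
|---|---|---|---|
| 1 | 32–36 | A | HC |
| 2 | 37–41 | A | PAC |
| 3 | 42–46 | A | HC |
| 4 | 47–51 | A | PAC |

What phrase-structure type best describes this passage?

The cadence pattern HC–PAC–HC–PAC is weak–strong twice, and phrases 3–4 restate phrases 1–2: a period heard twice, not a double period (which would end weakly at phrase 2).

repeated period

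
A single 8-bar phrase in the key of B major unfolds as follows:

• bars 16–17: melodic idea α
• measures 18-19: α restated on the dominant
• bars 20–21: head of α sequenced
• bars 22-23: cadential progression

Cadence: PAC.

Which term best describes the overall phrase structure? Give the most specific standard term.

sentence

Basic idea (measures 16–17) + its repetition (measures 18-19) form the presentation; fragmentation and cadence (mm. 20–23) form the continuation — the 8-bar whole is a sentence.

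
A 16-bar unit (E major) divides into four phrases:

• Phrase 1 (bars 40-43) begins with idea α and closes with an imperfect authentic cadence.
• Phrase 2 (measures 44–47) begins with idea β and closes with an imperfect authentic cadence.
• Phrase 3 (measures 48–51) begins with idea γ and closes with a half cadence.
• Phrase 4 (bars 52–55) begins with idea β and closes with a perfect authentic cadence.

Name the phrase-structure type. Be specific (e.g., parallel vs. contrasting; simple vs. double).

Four phrases in two halves: the first half (bars 40–47) ends with an imperfect authentic cadence, the second (bars 48-55) with a perfect authentic cadence — a large antecedent–consequent pair, i.e. a double period.
Phrase 3 begins with different material from phrase 1, making it contrasting.

contrasting double period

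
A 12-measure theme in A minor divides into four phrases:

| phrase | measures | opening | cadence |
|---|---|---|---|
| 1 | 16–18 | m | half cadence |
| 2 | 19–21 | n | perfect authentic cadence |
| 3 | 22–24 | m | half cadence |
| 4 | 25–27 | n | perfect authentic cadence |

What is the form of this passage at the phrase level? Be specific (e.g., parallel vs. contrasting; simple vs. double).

repeated period

The cadence pattern HC–PAC–HC–PAC is weak–strong twice, and phrases 3–4 restate phrases 1–2: a period heard twice, not a double period (which would end weakly at phrase 2).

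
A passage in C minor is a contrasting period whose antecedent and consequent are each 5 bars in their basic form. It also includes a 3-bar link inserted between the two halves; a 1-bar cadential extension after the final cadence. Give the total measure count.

Basic contrasting period: 5 + 5 = 10 bars.
10 (basic form) + 3 (link) + 1 (cadential extension) = 14.

14 measures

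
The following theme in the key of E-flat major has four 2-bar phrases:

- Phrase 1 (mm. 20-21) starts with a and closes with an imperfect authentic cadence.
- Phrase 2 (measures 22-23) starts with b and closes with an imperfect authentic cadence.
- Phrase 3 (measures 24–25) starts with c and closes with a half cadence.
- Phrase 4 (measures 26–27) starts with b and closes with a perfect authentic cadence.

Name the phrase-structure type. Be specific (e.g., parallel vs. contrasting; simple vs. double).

Four phrases in two halves: the first half (measures 20–23) ends with an imperfect authentic cadence, the second (mm. 24–27) with a perfect authentic cadence — a large antecedent–consequent pair, i.e. a double period.
Phrase 3 begins with different material from phrase 1, making it contrasting.

contrasting double period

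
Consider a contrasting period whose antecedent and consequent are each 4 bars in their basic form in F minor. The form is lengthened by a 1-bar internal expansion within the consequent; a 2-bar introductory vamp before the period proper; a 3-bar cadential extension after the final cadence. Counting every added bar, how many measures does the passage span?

14 measures

Basic contrasting period: 4 + 4 = 8 bars.
8 (basic form) + 1 (internal expansion) + 2 (introduction) + 3 (cadential extension) = 14.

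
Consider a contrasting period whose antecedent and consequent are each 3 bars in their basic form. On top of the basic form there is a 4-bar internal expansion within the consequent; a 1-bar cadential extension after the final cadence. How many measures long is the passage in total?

Basic contrasting period: 3 + 3 = 6 bars.
6 (basic form) + 4 (internal expansion) + 1 (cadential extension) = 11.

11 measures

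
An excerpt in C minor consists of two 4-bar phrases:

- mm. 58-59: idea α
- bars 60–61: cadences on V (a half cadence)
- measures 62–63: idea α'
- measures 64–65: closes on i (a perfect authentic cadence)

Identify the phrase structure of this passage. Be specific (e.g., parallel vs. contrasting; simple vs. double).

parallel period

Phrase 1 ends with a half cadence (weaker) and phrase 2 with a perfect authentic cadence (stronger): antecedent + consequent = a period.
The two phrases open with the same material (α / α'), so the period is parallel.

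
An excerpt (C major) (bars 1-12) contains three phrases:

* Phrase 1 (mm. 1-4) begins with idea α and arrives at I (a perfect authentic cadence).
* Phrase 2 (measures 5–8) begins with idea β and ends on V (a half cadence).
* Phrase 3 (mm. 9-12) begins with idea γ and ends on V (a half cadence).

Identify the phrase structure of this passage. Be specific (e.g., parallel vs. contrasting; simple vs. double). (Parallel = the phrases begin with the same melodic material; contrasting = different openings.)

phrase group

The final phrase closes with a half cadence, which is not stronger than the preceding half cadence; the 3 phrases lack an overall antecedent–consequent design and so form a phrase group.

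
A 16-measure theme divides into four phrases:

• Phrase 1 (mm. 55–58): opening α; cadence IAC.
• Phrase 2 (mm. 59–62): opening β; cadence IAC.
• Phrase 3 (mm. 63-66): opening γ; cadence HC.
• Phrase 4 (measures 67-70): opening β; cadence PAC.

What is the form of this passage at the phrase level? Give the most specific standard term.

Four phrases in two halves: the first half (mm. 55–62) ends with an imperfect authentic cadence, the second (mm. 63–70) with a perfect authentic cadence — a large antecedent–consequent pair, i.e. a double period.
Phrase 3 begins with different material from phrase 1, making it contrasting.

contrasting double period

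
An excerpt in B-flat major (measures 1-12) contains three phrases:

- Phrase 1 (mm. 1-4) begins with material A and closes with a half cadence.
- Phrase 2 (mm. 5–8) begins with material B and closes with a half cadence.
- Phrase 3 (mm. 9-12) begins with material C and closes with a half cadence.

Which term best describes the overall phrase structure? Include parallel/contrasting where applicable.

The final phrase closes with a half cadence, which is not stronger than the preceding half cadence; the 3 phrases lack an overall antecedent–consequent design and so form a phrase group.

phrase group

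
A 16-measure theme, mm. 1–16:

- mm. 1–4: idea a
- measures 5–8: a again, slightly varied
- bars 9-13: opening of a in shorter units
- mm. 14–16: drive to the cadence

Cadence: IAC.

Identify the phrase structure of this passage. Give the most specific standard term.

sentence

Basic idea (bars 1–4) + its repetition (mm. 5-8) form the presentation; fragmentation and cadence (mm. 9–16) form the continuation — the 16-bar whole is a sentence.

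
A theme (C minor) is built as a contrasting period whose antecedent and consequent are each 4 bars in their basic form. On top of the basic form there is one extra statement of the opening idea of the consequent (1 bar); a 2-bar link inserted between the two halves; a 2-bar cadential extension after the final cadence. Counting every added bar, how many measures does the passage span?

Basic contrasting period: 4 + 4 = 8 bars.
8 (basic form) + 1 (extra statement) + 2 (link) + 2 (cadential extension) = 13.

13 measures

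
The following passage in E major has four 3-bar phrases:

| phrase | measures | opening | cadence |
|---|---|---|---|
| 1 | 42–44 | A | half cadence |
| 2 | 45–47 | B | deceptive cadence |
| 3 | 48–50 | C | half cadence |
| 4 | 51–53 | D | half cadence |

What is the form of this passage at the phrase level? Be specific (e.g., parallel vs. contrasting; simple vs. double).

Phrase 4 ends with a half cadence, no stronger than phrase 2's deceptive cadence, so the four phrases do not form a double period; nor do phrases 3–4 duplicate 1–2, so it is not a repeated period. With no phrase reaching a conclusive cadence, the passage is a phrase group.

phrase group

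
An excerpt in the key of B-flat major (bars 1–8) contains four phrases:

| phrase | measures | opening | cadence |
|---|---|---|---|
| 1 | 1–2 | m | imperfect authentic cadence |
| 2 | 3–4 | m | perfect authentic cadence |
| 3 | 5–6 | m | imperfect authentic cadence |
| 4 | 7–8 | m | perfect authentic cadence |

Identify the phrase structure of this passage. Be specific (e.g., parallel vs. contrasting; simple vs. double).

repeated period

The cadence pattern IAC–PAC–IAC–PAC is weak–strong twice, and phrases 3–4 restate phrases 1–2: a period heard twice, not a double period (which would end weakly at phrase 2).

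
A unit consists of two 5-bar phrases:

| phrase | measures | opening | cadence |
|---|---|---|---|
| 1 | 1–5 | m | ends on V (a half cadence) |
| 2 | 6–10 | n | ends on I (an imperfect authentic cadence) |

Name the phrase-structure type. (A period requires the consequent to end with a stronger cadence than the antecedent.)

contrasting period

Phrase 1 ends with a half cadence (weaker) and phrase 2 with an imperfect authentic cadence (stronger): antecedent + consequent = a period.
The two phrases open with different material (m / n), so the period is contrasting.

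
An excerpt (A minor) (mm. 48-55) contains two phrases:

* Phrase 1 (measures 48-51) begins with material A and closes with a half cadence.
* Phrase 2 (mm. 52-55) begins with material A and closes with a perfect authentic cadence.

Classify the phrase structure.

parallel period

Phrase 1 ends with a half cadence (weaker) and phrase 2 with a perfect authentic cadence (stronger): antecedent + consequent = a period.
The two phrases open with the same material (A / A), so the period is parallel.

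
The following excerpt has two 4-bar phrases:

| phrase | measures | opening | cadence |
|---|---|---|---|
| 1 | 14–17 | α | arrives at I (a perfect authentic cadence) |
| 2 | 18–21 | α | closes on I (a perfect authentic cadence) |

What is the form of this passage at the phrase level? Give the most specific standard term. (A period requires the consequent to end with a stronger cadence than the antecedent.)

repeated phrase

Both phrases have the same opening (α) and the same cadence (perfect authentic cadence): the second is a restatement, not a consequent, so this is a repeated phrase rather than a period.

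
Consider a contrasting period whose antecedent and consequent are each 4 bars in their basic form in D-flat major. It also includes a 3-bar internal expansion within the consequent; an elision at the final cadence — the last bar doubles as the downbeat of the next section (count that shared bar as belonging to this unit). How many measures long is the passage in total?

Basic contrasting period: 4 + 4 = 8 bars.
8 (basic form) + 3 (internal expansion) = 11.
The elision shares a bar with the next section but does not change this unit's count.

11 measures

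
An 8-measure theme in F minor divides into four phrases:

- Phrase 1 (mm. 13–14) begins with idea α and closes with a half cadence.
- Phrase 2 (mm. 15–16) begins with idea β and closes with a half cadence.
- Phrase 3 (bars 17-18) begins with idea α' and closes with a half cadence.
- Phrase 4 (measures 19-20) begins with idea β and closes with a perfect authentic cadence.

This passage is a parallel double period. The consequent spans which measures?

measures 17–20

In a double period the four phrases pair into a large antecedent (phrases 1–2, ending half cadence) and a large consequent (phrases 3–4, ending perfect authentic cadence). The consequent spans bars 17-20.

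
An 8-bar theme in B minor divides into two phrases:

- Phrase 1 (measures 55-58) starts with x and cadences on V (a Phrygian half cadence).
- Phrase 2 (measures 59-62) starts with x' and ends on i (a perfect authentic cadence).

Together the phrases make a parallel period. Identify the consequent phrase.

The phrase ending with the weaker cadence (Phrygian half cadence) is the antecedent; the one ending more conclusively (perfect authentic cadence) is the consequent. The consequent is phrase 2.

phrase 2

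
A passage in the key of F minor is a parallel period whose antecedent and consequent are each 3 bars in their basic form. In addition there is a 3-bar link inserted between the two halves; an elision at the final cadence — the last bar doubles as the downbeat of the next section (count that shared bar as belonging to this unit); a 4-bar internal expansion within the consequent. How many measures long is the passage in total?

13 measures

Basic parallel period: 3 + 3 = 6 bars.
6 (basic form) + 3 (link) + 4 (internal expansion) = 13.
The elision shares a bar with the next section but does not change this unit's count.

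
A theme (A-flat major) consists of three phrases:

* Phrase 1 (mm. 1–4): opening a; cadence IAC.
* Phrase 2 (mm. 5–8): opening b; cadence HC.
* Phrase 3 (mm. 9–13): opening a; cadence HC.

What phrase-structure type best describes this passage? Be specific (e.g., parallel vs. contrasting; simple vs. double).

The final phrase closes with a half cadence, which is not stronger than the preceding half cadence; the 3 phrases lack an overall antecedent–consequent design and so form a phrase group.

phrase group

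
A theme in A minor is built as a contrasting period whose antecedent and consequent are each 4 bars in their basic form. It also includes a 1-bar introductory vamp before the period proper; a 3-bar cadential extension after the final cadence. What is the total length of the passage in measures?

12 measures

Basic contrasting period: 4 + 4 = 8 bars.
8 (basic form) + 1 (introduction) + 3 (cadential extension) = 12.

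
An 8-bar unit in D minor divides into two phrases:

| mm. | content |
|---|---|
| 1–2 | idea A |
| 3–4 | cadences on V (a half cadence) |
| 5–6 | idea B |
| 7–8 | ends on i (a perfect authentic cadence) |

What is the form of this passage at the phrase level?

contrasting period

Phrase 1 ends with a half cadence (weaker) and phrase 2 with a perfect authentic cadence (stronger): antecedent + consequent = a period.
The two phrases open with different material (A / B), so the period is contrasting.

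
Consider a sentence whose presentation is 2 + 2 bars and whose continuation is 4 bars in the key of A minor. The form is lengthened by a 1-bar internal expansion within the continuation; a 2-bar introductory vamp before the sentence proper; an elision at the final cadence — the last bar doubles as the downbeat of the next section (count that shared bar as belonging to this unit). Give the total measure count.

11 measures

Basic sentence: 2 + 2 + 4 = 8 bars.
8 (basic form) + 1 (internal expansion) + 2 (introduction) = 11.
The elision shares a bar with the next section but does not change this unit's count.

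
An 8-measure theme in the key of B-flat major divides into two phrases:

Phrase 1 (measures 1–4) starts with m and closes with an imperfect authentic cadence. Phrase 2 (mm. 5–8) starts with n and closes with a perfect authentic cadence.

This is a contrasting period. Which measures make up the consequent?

The phrase ending with the weaker cadence (imperfect authentic cadence) is the antecedent; the one ending more conclusively (perfect authentic cadence) is the consequent. The consequent is measures 5–8.

measures 5–8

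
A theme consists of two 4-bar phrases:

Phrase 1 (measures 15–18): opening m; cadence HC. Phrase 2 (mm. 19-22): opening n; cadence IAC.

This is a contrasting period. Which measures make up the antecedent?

The phrase ending with the weaker cadence (half cadence) is the antecedent; the one ending more conclusively (imperfect authentic cadence) is the consequent. The antecedent is measures 15–18.

measures 15–18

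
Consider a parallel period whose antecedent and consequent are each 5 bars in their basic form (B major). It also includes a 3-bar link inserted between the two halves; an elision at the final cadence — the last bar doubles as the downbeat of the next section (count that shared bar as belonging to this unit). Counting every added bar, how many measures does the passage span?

13 measures

Basic parallel period: 5 + 5 = 10 bars.
10 (basic form) + 3 (link) = 13.
The elision shares a bar with the next section but does not change this unit's count.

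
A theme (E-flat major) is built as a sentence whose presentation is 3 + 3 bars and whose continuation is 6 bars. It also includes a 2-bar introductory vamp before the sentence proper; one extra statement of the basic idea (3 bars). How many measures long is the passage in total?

Basic sentence: 3 + 3 + 6 = 12 bars.
12 (basic form) + 2 (introduction) + 3 (extra statement) = 17.

17 measures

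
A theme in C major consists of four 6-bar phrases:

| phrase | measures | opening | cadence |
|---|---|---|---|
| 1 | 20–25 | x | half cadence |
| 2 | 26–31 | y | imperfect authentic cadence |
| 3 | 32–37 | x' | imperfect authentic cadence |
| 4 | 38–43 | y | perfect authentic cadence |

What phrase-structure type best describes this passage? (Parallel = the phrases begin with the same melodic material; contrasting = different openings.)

Four phrases in two halves: the first half (mm. 20–31) ends with an imperfect authentic cadence, the second (mm. 32–43) with a perfect authentic cadence — a large antecedent–consequent pair, i.e. a double period.
Phrase 3 begins with the same material as phrase 1, making it parallel.

parallel double period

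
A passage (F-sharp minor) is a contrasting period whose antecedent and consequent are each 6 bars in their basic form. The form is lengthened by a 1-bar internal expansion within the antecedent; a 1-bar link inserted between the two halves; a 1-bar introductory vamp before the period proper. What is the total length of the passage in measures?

Basic contrasting period: 6 + 6 = 12 bars.
12 (basic form) + 1 (internal expansion) + 1 (link) + 1 (introduction) = 15.

15 measures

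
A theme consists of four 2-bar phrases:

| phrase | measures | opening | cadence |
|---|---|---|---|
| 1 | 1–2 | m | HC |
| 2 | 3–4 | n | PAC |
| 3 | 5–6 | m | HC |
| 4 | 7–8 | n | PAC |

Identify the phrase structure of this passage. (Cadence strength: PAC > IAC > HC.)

repeated period

The cadence pattern HC–PAC–HC–PAC is weak–strong twice, and phrases 3–4 restate phrases 1–2: a period heard twice, not a double period (which would end weakly at phrase 2).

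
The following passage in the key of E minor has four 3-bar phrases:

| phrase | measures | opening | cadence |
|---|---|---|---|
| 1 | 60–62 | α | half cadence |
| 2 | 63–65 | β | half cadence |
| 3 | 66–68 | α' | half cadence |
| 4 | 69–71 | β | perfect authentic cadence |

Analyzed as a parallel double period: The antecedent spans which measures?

measures 60–65

In a double period the four phrases pair into a large antecedent (phrases 1–2, ending half cadence) and a large consequent (phrases 3–4, ending perfect authentic cadence). The antecedent spans mm. 60–65.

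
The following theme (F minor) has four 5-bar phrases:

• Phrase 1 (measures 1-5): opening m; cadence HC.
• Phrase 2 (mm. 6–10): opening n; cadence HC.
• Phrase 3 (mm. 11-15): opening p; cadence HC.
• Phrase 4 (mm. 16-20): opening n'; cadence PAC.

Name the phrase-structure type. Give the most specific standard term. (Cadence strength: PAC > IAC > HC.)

contrasting double period

Four phrases in two halves: the first half (mm. 1–10) ends with a half cadence, the second (measures 11–20) with a perfect authentic cadence — a large antecedent–consequent pair, i.e. a double period.
Phrase 3 begins with different material from phrase 1, making it contrasting.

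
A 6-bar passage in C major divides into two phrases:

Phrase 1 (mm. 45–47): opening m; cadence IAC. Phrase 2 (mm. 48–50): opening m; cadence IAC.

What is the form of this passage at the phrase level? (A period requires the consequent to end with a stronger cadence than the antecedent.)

Both phrases have the same opening (m) and the same cadence (imperfect authentic cadence): the second is a restatement, not a consequent, so this is a repeated phrase rather than a period.

repeated phrase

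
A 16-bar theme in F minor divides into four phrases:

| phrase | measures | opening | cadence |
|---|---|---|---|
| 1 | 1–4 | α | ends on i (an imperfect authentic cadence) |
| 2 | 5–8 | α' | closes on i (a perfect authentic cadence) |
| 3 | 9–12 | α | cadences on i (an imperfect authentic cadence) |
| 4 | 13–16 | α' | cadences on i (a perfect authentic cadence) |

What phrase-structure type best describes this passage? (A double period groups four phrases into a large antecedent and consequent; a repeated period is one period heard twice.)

The cadence pattern IAC–PAC–IAC–PAC is weak–strong twice, and phrases 3–4 restate phrases 1–2: a period heard twice, not a double period (which would end weakly at phrase 2).

repeated period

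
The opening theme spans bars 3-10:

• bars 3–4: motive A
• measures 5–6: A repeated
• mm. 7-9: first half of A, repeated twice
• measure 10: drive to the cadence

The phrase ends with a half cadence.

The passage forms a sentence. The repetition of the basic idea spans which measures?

The presentation of a sentence is the basic idea (bars 3–4) plus its repetition (bars 5–6); the repetition of the basic idea is therefore bars 5–6.

measures 5–6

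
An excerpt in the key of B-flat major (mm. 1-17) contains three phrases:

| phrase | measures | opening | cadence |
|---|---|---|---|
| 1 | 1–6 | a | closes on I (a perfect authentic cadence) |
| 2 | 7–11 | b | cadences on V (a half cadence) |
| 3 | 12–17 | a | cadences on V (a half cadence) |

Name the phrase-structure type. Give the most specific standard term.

The final phrase closes with a half cadence, which is not stronger than the preceding half cadence; the 3 phrases lack an overall antecedent–consequent design and so form a phrase group.

phrase group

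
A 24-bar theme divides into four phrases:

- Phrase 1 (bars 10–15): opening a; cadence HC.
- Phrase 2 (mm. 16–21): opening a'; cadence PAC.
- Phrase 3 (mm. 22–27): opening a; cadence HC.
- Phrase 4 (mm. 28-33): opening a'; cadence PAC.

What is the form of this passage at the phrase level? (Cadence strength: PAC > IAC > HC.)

The cadence pattern HC–PAC–HC–PAC is weak–strong twice, and phrases 3–4 restate phrases 1–2: a period heard twice, not a double period (which would end weakly at phrase 2).

repeated period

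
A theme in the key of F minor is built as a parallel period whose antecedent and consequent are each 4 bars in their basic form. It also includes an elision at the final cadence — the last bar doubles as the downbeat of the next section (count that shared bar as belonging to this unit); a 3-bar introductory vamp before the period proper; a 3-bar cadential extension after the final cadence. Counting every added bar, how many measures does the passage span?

14 measures

Basic parallel period: 4 + 4 = 8 bars.
8 (basic form) + 3 (introduction) + 3 (cadential extension) = 14.
The elision shares a bar with the next section but does not change this unit's count.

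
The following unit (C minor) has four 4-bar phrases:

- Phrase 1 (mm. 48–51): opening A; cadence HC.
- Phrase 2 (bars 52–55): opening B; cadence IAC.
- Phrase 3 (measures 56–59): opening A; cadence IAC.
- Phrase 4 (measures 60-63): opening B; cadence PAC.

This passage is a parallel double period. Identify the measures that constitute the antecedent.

In a double period the four phrases pair into a large antecedent (phrases 1–2, ending imperfect authentic cadence) and a large consequent (phrases 3–4, ending perfect authentic cadence). The antecedent spans bars 48–55.

measures 48–55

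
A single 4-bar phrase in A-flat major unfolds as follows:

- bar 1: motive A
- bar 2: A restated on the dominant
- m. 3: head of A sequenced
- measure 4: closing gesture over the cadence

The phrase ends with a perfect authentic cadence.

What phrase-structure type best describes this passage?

sentence

Basic idea (bar 1) + its repetition (measure 2) form the presentation; fragmentation and cadence (mm. 3–4) form the continuation — the 4-bar whole is a sentence.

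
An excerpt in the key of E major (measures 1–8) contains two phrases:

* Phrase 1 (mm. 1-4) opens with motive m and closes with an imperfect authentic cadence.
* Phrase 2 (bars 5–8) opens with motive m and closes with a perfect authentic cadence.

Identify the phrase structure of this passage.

parallel period

Phrase 1 ends with an imperfect authentic cadence (weaker) and phrase 2 with a perfect authentic cadence (stronger): antecedent + consequent = a period.
The two phrases open with the same material (m / m), so the period is parallel.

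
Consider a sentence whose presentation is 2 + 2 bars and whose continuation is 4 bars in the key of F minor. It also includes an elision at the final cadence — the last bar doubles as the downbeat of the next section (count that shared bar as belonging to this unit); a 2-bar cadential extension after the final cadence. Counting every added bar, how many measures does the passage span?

10 measures

Basic sentence: 2 + 2 + 4 = 8 bars.
8 (basic form) + 2 (cadential extension) = 10.
The elision shares a bar with the next section but does not change this unit's count.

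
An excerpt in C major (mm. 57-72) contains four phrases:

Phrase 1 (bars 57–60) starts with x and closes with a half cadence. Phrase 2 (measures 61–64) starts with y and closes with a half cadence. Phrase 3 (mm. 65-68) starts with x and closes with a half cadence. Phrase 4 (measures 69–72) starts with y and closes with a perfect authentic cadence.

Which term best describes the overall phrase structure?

Four phrases in two halves: the first half (measures 57–64) ends with a half cadence, the second (mm. 65–72) with a perfect authentic cadence — a large antecedent–consequent pair, i.e. a double period.
Phrase 3 begins with the same material as phrase 1, making it parallel.

parallel double period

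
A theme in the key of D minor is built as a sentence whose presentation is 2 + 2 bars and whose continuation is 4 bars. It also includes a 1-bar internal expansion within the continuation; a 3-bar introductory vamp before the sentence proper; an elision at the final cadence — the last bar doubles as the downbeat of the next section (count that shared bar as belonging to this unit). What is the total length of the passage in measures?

12 measures

Basic sentence: 2 + 2 + 4 = 8 bars.
8 (basic form) + 1 (internal expansion) + 3 (introduction) = 12.
The elision shares a bar with the next section but does not change this unit's count.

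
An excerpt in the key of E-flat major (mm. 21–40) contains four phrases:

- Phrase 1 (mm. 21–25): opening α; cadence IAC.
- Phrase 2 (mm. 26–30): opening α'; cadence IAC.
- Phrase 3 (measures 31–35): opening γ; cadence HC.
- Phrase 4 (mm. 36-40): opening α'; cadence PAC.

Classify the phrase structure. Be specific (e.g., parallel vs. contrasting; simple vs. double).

Four phrases in two halves: the first half (mm. 21–30) ends with an imperfect authentic cadence, the second (measures 31–40) with a perfect authentic cadence — a large antecedent–consequent pair, i.e. a double period.
Phrase 3 begins with different material from phrase 1, making it contrasting.

contrasting double period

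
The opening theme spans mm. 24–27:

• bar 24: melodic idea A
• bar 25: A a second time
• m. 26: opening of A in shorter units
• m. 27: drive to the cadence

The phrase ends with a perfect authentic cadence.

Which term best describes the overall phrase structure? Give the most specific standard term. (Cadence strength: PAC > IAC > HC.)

Basic idea (bar 24) + its repetition (bar 25) form the presentation; fragmentation and cadence (bars 26-27) form the continuation — the 4-bar whole is a sentence.

sentence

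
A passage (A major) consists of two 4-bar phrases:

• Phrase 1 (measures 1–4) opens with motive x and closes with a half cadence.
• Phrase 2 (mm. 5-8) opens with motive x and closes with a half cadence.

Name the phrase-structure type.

Both phrases have the same opening (x) and the same cadence (half cadence): the second is a restatement, not a consequent, so this is a repeated phrase rather than a period.

repeated phrase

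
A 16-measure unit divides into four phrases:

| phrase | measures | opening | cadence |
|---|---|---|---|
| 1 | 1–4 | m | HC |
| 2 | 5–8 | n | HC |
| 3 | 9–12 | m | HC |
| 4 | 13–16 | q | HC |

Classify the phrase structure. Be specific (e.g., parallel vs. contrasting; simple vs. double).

phrase group

Phrase 4 ends with a half cadence, no stronger than phrase 2's half cadence, so the four phrases do not form a double period; nor do phrases 3–4 duplicate 1–2, so it is not a repeated period. With no phrase reaching a conclusive cadence, the passage is a phrase group.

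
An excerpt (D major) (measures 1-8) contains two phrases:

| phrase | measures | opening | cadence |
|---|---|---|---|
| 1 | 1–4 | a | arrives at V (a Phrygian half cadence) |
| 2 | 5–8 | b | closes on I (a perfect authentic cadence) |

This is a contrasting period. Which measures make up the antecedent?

measures 1–4

The phrase ending with the weaker cadence (Phrygian half cadence) is the antecedent; the one ending more conclusively (perfect authentic cadence) is the consequent. The antecedent is measures 1–4.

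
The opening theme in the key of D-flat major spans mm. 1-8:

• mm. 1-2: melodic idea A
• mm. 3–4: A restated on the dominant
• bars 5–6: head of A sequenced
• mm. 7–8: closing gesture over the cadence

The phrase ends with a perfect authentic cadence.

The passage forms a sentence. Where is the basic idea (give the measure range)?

measures 1–2

The presentation of a sentence is the basic idea (mm. 1–2) plus its repetition (bars 3–4); the basic idea is therefore mm. 1-2.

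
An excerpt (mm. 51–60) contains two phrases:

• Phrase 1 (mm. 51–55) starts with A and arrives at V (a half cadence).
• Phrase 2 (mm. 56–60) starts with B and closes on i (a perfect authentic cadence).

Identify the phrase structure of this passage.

Phrase 1 ends with a half cadence (weaker) and phrase 2 with a perfect authentic cadence (stronger): antecedent + consequent = a period.
The two phrases open with different material (A / B), so the period is contrasting.

contrasting period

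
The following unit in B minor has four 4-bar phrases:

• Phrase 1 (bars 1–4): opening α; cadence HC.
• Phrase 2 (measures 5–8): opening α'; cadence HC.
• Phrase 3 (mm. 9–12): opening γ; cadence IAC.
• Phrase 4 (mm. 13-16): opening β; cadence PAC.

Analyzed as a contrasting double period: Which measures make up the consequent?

measures 9–16

In a double period the four phrases pair into a large antecedent (phrases 1–2, ending half cadence) and a large consequent (phrases 3–4, ending perfect authentic cadence). The consequent spans measures 9–16.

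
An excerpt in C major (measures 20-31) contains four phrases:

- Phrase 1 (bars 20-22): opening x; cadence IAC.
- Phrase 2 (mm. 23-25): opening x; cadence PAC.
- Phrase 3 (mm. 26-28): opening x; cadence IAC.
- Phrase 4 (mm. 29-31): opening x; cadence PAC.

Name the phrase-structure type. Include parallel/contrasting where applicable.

The cadence pattern IAC–PAC–IAC–PAC is weak–strong twice, and phrases 3–4 restate phrases 1–2: a period heard twice, not a double period (which would end weakly at phrase 2).

repeated period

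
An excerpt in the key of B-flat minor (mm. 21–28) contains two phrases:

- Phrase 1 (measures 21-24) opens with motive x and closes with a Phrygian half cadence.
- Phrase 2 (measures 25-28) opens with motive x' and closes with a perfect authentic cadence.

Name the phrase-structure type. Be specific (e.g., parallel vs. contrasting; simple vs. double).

Phrase 1 ends with a Phrygian half cadence (weaker) and phrase 2 with a perfect authentic cadence (stronger): antecedent + consequent = a period.
The two phrases open with the same material (x / x'), so the period is parallel.

parallel period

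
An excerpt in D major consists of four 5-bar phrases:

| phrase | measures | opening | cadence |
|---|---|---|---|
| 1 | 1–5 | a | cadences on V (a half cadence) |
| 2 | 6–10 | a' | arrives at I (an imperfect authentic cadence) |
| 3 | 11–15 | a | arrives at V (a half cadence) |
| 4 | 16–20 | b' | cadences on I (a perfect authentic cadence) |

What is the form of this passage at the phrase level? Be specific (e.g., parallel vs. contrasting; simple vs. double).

parallel double period

Four phrases in two halves: the first half (mm. 1-10) ends with an imperfect authentic cadence, the second (mm. 11–20) with a perfect authentic cadence — a large antecedent–consequent pair, i.e. a double period.
Phrase 3 begins with the same material as phrase 1, making it parallel.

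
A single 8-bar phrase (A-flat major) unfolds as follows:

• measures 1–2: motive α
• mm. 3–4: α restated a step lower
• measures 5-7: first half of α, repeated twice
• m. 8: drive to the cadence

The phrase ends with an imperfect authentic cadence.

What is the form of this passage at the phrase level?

Basic idea (bars 1-2) + its repetition (measures 3-4) form the presentation; fragmentation and cadence (mm. 5–8) form the continuation — the 8-bar whole is a sentence.

sentence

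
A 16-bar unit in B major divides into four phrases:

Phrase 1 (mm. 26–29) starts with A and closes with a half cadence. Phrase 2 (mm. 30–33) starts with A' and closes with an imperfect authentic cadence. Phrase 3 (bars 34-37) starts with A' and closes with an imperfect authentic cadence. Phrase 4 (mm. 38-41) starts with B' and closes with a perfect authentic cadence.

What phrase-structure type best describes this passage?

parallel double period

Four phrases in two halves: the first half (mm. 26–33) ends with an imperfect authentic cadence, the second (bars 34–41) with a perfect authentic cadence — a large antecedent–consequent pair, i.e. a double period.
Phrase 3 begins with the same material as phrase 1, making it parallel.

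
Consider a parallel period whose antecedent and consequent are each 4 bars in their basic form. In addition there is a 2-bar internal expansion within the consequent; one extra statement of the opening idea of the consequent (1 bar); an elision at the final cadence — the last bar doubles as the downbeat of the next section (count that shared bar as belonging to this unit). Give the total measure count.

11 measures

Basic parallel period: 4 + 4 = 8 bars.
8 (basic form) + 2 (internal expansion) + 1 (extra statement) = 11.
The elision shares a bar with the next section but does not change this unit's count.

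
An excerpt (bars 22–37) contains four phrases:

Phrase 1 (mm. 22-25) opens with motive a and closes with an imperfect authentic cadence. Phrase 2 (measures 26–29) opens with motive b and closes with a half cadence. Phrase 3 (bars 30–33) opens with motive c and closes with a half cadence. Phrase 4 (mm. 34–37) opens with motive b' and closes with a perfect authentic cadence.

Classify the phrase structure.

Four phrases in two halves: the first half (bars 22–29) ends with a half cadence, the second (bars 30–37) with a perfect authentic cadence — a large antecedent–consequent pair, i.e. a double period.
Phrase 3 begins with different material from phrase 1, making it contrasting.

contrasting double period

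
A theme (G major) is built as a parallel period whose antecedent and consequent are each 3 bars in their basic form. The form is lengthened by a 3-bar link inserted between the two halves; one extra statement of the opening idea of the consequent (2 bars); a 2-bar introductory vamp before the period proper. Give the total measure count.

13 measures

Basic parallel period: 3 + 3 = 6 bars.
6 (basic form) + 3 (link) + 2 (extra statement) + 2 (introduction) = 13.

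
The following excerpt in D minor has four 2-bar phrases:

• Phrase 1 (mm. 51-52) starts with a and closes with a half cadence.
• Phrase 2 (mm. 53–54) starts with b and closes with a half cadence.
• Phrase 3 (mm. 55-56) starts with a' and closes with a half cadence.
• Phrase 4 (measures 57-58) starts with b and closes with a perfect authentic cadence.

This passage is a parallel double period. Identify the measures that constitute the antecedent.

In a double period the four phrases pair into a large antecedent (phrases 1–2, ending half cadence) and a large consequent (phrases 3–4, ending perfect authentic cadence). The antecedent spans bars 51–54.

measures 51–54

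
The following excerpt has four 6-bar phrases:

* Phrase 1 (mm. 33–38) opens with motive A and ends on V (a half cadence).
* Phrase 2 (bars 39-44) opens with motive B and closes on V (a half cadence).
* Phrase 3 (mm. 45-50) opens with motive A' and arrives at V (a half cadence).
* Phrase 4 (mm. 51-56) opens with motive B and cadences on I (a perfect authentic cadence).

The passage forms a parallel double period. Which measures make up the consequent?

In a double period the first pair of phrases (ending half cadence) is the large antecedent and the second pair (ending perfect authentic cadence) is the large consequent; the consequent is measures 45–56.

measures 45–56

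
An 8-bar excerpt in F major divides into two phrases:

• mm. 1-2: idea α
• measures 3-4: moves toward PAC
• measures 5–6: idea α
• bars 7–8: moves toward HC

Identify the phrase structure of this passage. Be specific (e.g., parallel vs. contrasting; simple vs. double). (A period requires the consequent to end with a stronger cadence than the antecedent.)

The second phrase closes with a half cadence, which is not stronger than the first phrase's perfect authentic cadence; without a weak→strong cadential pair there is no antecedent–consequent relationship, so this is a phrase group rather than a period.

phrase group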